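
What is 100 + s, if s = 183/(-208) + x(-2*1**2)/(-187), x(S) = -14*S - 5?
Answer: 3850595/38896 ≈ 98.997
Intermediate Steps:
x(S) = -5 - 14*S
s = -39005/38896 (s = 183/(-208) + (-5 - (-28)*1**2)/(-187) = 183*(-1/208) + (-5 - (-28))*(-1/187) = -183/208 + (-5 - 14*(-2))*(-1/187) = -183/208 + (-5 + 28)*(-1/187) = -183/208 + 23*(-1/187) = -183/208 - 23/187 = -39005/38896 ≈ -1.0028)
100 + s = 100 - 39005/38896 = 3850595/38896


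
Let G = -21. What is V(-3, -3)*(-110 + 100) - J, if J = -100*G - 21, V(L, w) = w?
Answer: -2049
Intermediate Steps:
J = 2079 (J = -100*(-21) - 21 = 2100 - 21 = 2079)
V(-3, -3)*(-110 + 100) - J = -3*(-110 + 100) - 1*2079 = -3*(-10) - 2079 = 30 - 2079 = -2049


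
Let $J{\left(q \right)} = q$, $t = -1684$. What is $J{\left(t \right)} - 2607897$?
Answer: $-2609581$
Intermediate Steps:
$J{\left(t \right)} - 2607897 = -1684 - 2607897 = -2609581$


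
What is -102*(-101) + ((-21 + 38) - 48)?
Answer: 10271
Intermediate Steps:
-102*(-101) + ((-21 + 38) - 48) = 10302 + (17 - 48) = 10302 - 31 = 10271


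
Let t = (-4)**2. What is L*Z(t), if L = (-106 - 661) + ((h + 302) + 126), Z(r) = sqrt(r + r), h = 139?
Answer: -800*sqrt(2) ≈ -1131.4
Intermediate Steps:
t = 16
Z(r) = sqrt(2)*sqrt(r) (Z(r) = sqrt(2*r) = sqrt(2)*sqrt(r))
L = -200 (L = (-106 - 661) + ((139 + 302) + 126) = -767 + (441 + 126) = -767 + 567 = -200)
L*Z(t) = -200*sqrt(2)*sqrt(16) = -200*sqrt(2)*4 = -800*sqrt(2)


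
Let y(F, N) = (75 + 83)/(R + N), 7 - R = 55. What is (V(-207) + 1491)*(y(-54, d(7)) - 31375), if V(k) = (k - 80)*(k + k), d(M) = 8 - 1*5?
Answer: -56626759399/15 ≈ -3.7751e+9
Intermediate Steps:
R = -48 (R = 7 - 1*55 = 7 - 55 = -48)
d(M) = 3 (d(M) = 8 - 5 = 3)
y(F, N) = 158/(-48 + N) (y(F, N) = (75 + 83)/(-48 + N) = 158/(-48 + N))
V(k) = 2*k*(-80 + k) (V(k) = (-80 + k)*(2*k) = 2*k*(-80 + k))
(V(-207) + 1491)*(y(-54, d(7)) - 31375) = (2*(-207)*(-80 - 207) + 1491)*(158/(-48 + 3) - 31375) = (2*(-207)*(-287) + 1491)*(158/(-45) - 31375) = (118818 + 1491)*(158*(-1/45) - 31375) = 120309*(-158/45 - 31375) = 120309*(-1412033/45) = -56626759399/15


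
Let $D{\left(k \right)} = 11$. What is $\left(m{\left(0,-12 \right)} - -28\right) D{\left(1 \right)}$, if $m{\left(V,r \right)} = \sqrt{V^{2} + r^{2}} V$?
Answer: $308$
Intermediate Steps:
$m{\left(V,r \right)} = V \sqrt{V^{2} + r^{2}}$
$\left(m{\left(0,-12 \right)} - -28\right) D{\left(1 \right)} = \left(0 \sqrt{0^{2} + \left(-12\right)^{2}} - -28\right) 11 = \left(0 \sqrt{0 + 144} + 28\right) 11 = \left(0 \sqrt{144} + 28\right) 11 = \left(0 \cdot 12 + 28\right) 11 = \left(0 + 28\right) 11 = 28 \cdot 11 = 308$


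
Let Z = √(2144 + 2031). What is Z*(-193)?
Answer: -965*√167 ≈ -12471.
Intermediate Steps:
Z = 5*√167 (Z = √4175 = 5*√167 ≈ 64.614)
Z*(-193) = (5*√167)*(-193) = -965*√167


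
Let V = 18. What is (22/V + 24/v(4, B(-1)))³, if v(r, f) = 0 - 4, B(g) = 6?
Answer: -79507/729 ≈ -109.06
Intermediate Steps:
v(r, f) = -4
(22/V + 24/v(4, B(-1)))³ = (22/18 + 24/(-4))³ = (22*(1/18) + 24*(-¼))³ = (11/9 - 6)³ = (-43/9)³ = -79507/729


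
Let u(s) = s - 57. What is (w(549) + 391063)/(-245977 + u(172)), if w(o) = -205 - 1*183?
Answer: -130225/81954 ≈ -1.5890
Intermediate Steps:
w(o) = -388 (w(o) = -205 - 183 = -388)
u(s) = -57 + s
(w(549) + 391063)/(-245977 + u(172)) = (-388 + 391063)/(-245977 + (-57 + 172)) = 390675/(-245977 + 115) = 390675/(-245862) = 390675*(-1/245862) = -130225/81954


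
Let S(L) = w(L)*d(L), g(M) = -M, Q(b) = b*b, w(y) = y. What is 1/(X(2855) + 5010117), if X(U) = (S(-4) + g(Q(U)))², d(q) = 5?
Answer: 1/66439539602142 ≈ 1.5051e-14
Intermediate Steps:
Q(b) = b²
S(L) = 5*L (S(L) = L*5 = 5*L)
X(U) = (-20 - U²)² (X(U) = (5*(-4) - U²)² = (-20 - U²)²)
1/(X(2855) + 5010117) = 1/((20 + 2855²)² + 5010117) = 1/((20 + 8151025)² + 5010117) = 1/(8151045² + 5010117) = 1/(66439534592025 + 5010117) = 1/66439539602142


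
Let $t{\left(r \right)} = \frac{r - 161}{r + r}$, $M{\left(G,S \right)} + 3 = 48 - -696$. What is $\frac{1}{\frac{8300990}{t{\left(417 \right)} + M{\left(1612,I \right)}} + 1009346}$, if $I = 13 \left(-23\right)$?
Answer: $\frac{61825}{63095119016} \approx 9.7987 \cdot 10^{-7}$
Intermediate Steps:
$I = -299$
$M{\left(G,S \right)} = 741$ ($M{\left(G,S \right)} = -3 + \left(48 - -696\right) = -3 + \left(48 + 696\right) = -3 + 744 = 741$)
$t{\left(r \right)} = \frac{-161 + r}{2 r}$
$\frac{1}{\frac{8300990}{t{\left(417 \right)} + M{\left(1612,I \right)}} + 1009346} = \frac{1}{\frac{8300990}{\frac{-161 + 417}{2 \cdot 417} + 741} + 1009346} = \frac{1}{\frac{8300990}{\frac{1}{2} \cdot \frac{1}{417} \cdot 256 + 741} + 1009346} = \frac{1}{\frac{8300990}{\frac{128}{417} + 741} + 1009346} = \frac{1}{\frac{8300990}{\frac{309125}{417}} + 1009346} = \frac{1}{8300990 \cdot \frac{417}{309125} + 1009346} = \frac{1}{\frac{692302566}{61825} + 1009346} = \frac{1}{\frac{63095119016}{61825}} = \frac{61825}{63095119016}$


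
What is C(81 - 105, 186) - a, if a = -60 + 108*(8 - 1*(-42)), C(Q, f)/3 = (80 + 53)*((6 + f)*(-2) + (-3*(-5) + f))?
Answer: -78357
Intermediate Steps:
C(Q, f) = 1197 - 399*f (C(Q, f) = 3*((80 + 53)*((6 + f)*(-2) + (-3*(-5) + f))) = 3*(133*((-12 - 2*f) + (15 + f))) = 3*(133*(3 - f)) = 3*(399 - 133*f) = 1197 - 399*f)
a = 5340 (a = -60 + 108*(8 + 42) = -60 + 108*50 = -60 + 5400 = 5340)
C(81 - 105, 186) - a = (1197 - 399*186) - 1*5340 = (1197 - 74214) - 5340 = -73017 - 5340 = -78357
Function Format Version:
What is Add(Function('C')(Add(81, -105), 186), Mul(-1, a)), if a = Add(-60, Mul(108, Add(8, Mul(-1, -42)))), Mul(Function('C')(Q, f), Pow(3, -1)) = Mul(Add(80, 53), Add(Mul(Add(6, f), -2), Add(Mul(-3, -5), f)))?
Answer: -78357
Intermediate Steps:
Function('C')(Q, f) = Add(1197, Mul(-399, f)) (Function('C')(Q, f) = Mul(3, Mul(Add(80, 53), Add(Mul(Add(6, f), -2), Add(Mul(-3, -5), f)))) = Mul(3, Mul(133, Add(Add(-12, Mul(-2, f)), Add(15, f)))) = Mul(3, Mul(133, Add(3, Mul(-1, f)))) = Mul(3, Add(399, Mul(-133, f))) = Add(1197, Mul(-399, f)))
a = 5340 (a = Add(-60, Mul(108, Add(8, 42))) = Add(-60, Mul(108, 50)) = Add(-60, 5400) = 5340)
Add(Function('C')(Add(81, -105), 186), Mul(-1, a)) = Add(Add(1197, Mul(-399, 186)), Mul(-1, 5340)) = Add(Add(1197, -74214), -5340) = Add(-73017, -5340) = -78357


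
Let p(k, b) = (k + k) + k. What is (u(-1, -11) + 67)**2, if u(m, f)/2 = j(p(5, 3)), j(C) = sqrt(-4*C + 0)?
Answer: 4249 + 536*I*sqrt(15) ≈ 4249.0 + 2075.9*I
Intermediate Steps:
p(k, b) = 3*k (p(k, b) = 2*k + k = 3*k)
j(C) = 2*sqrt(-C) (j(C) = sqrt(-4*C) = 2*sqrt(-C))
u(m, f) = 4*I*sqrt(15) (u(m, f) = 2*(2*sqrt(-3*5)) = 2*(2*sqrt(-1*15)) = 2*(2*sqrt(-15)) = 2*(2*(I*sqrt(15))) = 2*(2*I*sqrt(15)) = 4*I*sqrt(15))
(u(-1, -11) + 67)**2 = (4*I*sqrt(15) + 67)**2 = (67 + 4*I*sqrt(15))**2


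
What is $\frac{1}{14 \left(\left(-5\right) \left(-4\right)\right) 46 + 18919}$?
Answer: $\frac{1}{31799} \approx 3.1448 \cdot 10^{-5}$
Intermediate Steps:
$\frac{1}{14 \left(\left(-5\right) \left(-4\right)\right) 46 + 18919} = \frac{1}{14 \cdot 20 \cdot 46 + 18919} = \frac{1}{280 \cdot 46 + 18919} = \frac{1}{12880 + 18919} = \frac{1}{31799}$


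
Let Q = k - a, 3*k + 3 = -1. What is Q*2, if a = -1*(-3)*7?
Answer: -134/3 ≈ -44.667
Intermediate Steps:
k = -4/3 (k = -1 + (⅓)*(-1) = -1 - ⅓ = -4/3 ≈ -1.3333)
a = 21 (a = 3*7 = 21)
Q = -67/3 (Q = -4/3 - 1*21 = -4/3 - 21 = -67/3 ≈ -22.333)
Q*2 = -67/3*2 = -134/3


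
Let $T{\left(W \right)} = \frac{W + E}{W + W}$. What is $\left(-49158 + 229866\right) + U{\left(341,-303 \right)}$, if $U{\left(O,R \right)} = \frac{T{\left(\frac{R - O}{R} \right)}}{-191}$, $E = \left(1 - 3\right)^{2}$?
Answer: $\frac{5556951476}{30751} \approx 1.8071 \cdot 10^{5}$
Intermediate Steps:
$E = 4$ ($E = \left(-2\right)^{2} = 4$)
$T{\left(W \right)} = \frac{4 + W}{2 W}$ ($T{\left(W \right)} = \frac{W + 4}{W + W} = \frac{4 + W}{2 W}$)
$U{\left(O,R \right)} = - \frac{R \left(4 + \frac{R - O}{R}\right)}{382 \left(R - O\right)}$ ($U{\left(O,R \right)} = \frac{\frac{1}{2} \frac{1}{\left(R - O\right) \frac{1}{R}} \left(4 + \frac{R - O}{R}\right)}{-191} = \frac{4 + \frac{R - O}{R}}{2 \frac{R - O}{R}} \left(- \frac{1}{191}\right) = \frac{\frac{R}{R - O} \left(4 + \frac{R - O}{R}\right)}{2} \left(- \frac{1}{191}\right) = \frac{R \left(4 + \frac{R - O}{R}\right)}{2 \left(R - O\right)} \left(- \frac{1}{191}\right) = - \frac{R \left(4 + \frac{R - O}{R}\right)}{382 \left(R - O\right)}$)
$\left(-49158 + 229866\right) + U{\left(341,-303 \right)} = \left(-49158 + 229866\right) + \frac{341 - -1515}{382 \left(-303 - 341\right)} = 180708 + \frac{341 + 1515}{382 \left(-303 - 341\right)} = 180708 + \frac{1}{382} \frac{1}{-644} \cdot 1856 = 180708 + \frac{1}{382} \left(- \frac{1}{644}\right) 1856 = 180708 - \frac{232}{30751} = \frac{5556951476}{30751}$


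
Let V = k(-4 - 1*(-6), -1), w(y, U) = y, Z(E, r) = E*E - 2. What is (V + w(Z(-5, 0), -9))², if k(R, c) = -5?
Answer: 324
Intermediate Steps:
Z(E, r) = -2 + E² (Z(E, r) = E² - 2 = -2 + E²)
V = -5
(V + w(Z(-5, 0), -9))² = (-5 + (-2 + (-5)²))² = (-5 + (-2 + 25))² = (-5 + 23)² = 18² = 324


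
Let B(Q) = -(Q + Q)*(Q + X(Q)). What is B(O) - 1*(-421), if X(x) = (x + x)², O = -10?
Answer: 8221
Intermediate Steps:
X(x) = 4*x² (X(x) = (2*x)² = 4*x²)
B(Q) = -2*Q*(Q + 4*Q²) (B(Q) = -(Q + Q)*(Q + 4*Q²) = -2*Q*(Q + 4*Q²))
B(O) - 1*(-421) = (-10)²*(-2 - 8*(-10)) - 1*(-421) = 100*(-2 + 80) + 421 = 100*78 + 421 = 7800 + 421 = 8221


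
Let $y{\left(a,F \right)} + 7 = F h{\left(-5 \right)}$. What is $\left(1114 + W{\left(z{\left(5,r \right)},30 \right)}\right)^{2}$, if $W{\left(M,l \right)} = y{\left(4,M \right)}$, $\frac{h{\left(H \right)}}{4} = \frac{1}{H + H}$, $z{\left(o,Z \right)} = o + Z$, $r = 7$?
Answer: $\frac{30371121}{25} \approx 1.2148 \cdot 10^{6}$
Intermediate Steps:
$z{\left(o,Z \right)} = Z + o$
$h{\left(H \right)} = \frac{2}{H}$ ($h{\left(H \right)} = \frac{4}{H + H} = \frac{4}{2 H} = 4 \frac{1}{2 H} = \frac{2}{H}$)
$y{\left(a,F \right)} = -7 - \frac{2 F}{5}$ ($y{\left(a,F \right)} = -7 + F \frac{2}{-5} = -7 + F 2 \left(- \frac{1}{5}\right) = -7 + F \left(- \frac{2}{5}\right) = -7 - \frac{2 F}{5}$)
$W{\left(M,l \right)} = -7 - \frac{2 M}{5}$
$\left(1114 + W{\left(z{\left(5,r \right)},30 \right)}\right)^{2} = \left(1114 - \left(7 + \frac{2 \left(7 + 5\right)}{5}\right)\right)^{2} = \left(1114 - \frac{59}{5}\right)^{2} = \left(\frac{5511}{5}\right)^{2} = \frac{30371121}{25}$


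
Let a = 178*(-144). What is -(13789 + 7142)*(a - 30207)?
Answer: 1168766109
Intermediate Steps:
a = -25632
-(13789 + 7142)*(a - 30207) = -(13789 + 7142)*(-25632 - 30207) = -20931*(-55839) = -1*(-1168766109) = 1168766109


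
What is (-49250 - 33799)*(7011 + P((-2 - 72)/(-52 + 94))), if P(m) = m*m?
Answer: -85629609260/147 ≈ -5.8251e+8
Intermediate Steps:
P(m) = m²
(-49250 - 33799)*(7011 + P((-2 - 72)/(-52 + 94))) = (-49250 - 33799)*(7011 + ((-2 - 72)/(-52 + 94))²) = -83049*(7011 + (-74/42)²) = -83049*(7011 + (-74*1/42)²) = -83049*(7011 + (-37/21)²) = -83049*(7011 + 1369/441) = -83049*3093220/441 = -85629609260/147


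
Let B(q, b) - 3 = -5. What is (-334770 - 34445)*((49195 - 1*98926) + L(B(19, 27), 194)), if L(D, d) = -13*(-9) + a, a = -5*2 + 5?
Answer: 18320079085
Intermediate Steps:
a = -5 (a = -10 + 5 = -5)
B(q, b) = -2 (B(q, b) = 3 - 5 = -2)
L(D, d) = 112 (L(D, d) = -13*(-9) - 5 = 117 - 5 = 112)
(-334770 - 34445)*((49195 - 1*98926) + L(B(19, 27), 194)) = (-334770 - 34445)*((49195 - 1*98926) + 112) = -369215*((49195 - 98926) + 112) = -369215*(-49731 + 112) = -369215*(-49619) = 18320079085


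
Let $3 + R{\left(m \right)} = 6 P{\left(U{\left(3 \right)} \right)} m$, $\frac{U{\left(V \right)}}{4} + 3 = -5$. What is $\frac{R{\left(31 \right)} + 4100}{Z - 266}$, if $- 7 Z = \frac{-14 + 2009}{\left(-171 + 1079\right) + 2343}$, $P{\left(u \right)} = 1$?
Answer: $- \frac{13924033}{865051} \approx -16.096$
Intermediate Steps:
$U{\left(V \right)} = -32$ ($U{\left(V \right)} = -12 + 4 \left(-5\right) = -12 - 20 = -32$)
$Z = - \frac{285}{3251}$ ($Z = - \frac{\left(-14 + 2009\right) \frac{1}{\left(-171 + 1079\right) + 2343}}{7} = - \frac{1995 \frac{1}{908 + 2343}}{7} = - \frac{1995 \cdot \frac{1}{3251}}{7} = \left(- \frac{1}{7}\right) \frac{1995}{3251} = - \frac{285}{3251} \approx -0.087665$)
$R{\left(m \right)} = -3 + 6 m$ ($R{\left(m \right)} = -3 + 6 \cdot 1 m = -3 + 6 m$)
$\frac{R{\left(31 \right)} + 4100}{Z - 266} = \frac{\left(-3 + 6 \cdot 31\right) + 4100}{- \frac{285}{3251} - 266} = \frac{\left(-3 + 186\right) + 4100}{- \frac{865051}{3251}} = \left(183 + 4100\right) \left(- \frac{3251}{865051}\right) = 4283 \left(- \frac{3251}{865051}\right) = - \frac{13924033}{865051}$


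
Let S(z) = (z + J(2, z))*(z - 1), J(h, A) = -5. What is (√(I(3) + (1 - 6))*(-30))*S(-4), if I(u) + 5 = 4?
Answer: -1350*I*√6 ≈ -3306.8*I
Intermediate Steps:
I(u) = -1 (I(u) = -5 + 4 = -1)
S(z) = (-1 + z)*(-5 + z) (S(z) = (z - 5)*(z - 1) = (-5 + z)*(-1 + z) = (-1 + z)*(-5 + z))
(√(I(3) + (1 - 6))*(-30))*S(-4) = (√(-1 + (1 - 6))*(-30))*(5 + (-4)² - 6*(-4)) = (√(-1 - 5)*(-30))*(5 + 16 + 24) = (√(-6)*(-30))*45 = ((I*√6)*(-30))*45 = -30*I*√6*45 = -1350*I*√6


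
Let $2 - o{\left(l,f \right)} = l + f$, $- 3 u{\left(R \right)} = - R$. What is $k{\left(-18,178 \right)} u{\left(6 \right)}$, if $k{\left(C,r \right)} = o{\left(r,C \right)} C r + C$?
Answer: $1012428$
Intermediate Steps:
$u{\left(R \right)} = \frac{R}{3}$ ($u{\left(R \right)} = - \frac{\left(-1\right) R}{3} = \frac{R}{3}$)
$o{\left(l,f \right)} = 2 - f - l$ ($o{\left(l,f \right)} = 2 - \left(l + f\right) = 2 - \left(f + l\right) = 2 - f - l$)
$k{\left(C,r \right)} = C + C r \left(2 - C - r\right)$ ($k{\left(C,r \right)} = \left(2 - C - r\right) C r + C = C \left(2 - C - r\right) r + C = C r \left(2 - C - r\right) + C = C + C r \left(2 - C - r\right)$)
$k{\left(-18,178 \right)} u{\left(6 \right)} = \left(-1\right) \left(-18\right) \left(-1 + 178 \left(-2 - 18 + 178\right)\right) \frac{1}{3} \cdot 6 = \left(-1\right) \left(-18\right) \left(-1 + 178 \cdot 158\right) 2 = \left(-1\right) \left(-18\right) \left(-1 + 28124\right) 2 = \left(-1\right) \left(-18\right) 28123 \cdot 2 = 506214 \cdot 2 = 1012428$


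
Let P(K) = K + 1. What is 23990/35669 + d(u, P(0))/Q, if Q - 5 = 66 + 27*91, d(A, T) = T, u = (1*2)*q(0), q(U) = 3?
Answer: 60682389/90171232 ≈ 0.67297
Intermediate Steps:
P(K) = 1 + K
u = 6 (u = (1*2)*3 = 2*3 = 6)
Q = 2528 (Q = 5 + (66 + 27*91) = 5 + (66 + 2457) = 5 + 2523 = 2528)
23990/35669 + d(u, P(0))/Q = 23990/35669 + (1 + 0)/2528 = 23990*(1/35669) + 1*(1/2528) = 23990/35669 + 1/2528 = 60682389/90171232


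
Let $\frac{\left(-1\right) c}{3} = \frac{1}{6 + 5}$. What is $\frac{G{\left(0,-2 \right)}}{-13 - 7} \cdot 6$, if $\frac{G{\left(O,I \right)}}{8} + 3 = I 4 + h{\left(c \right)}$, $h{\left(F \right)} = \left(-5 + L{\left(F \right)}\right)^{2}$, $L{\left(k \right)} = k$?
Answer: $- \frac{24396}{605} \approx -40.324$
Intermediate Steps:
$c = - \frac{3}{11}$ ($c = - \frac{3}{6 + 5} = - \frac{3}{11} \approx -0.27273$)
$h{\left(F \right)} = \left(-5 + F\right)^{2}$
$G{\left(O,I \right)} = \frac{24008}{121} + 32 I$ ($G{\left(O,I \right)} = -24 + 8 \left(I 4 + \left(-5 - \frac{3}{11}\right)^{2}\right) = -24 + 8 \left(4 I + \left(- \frac{58}{11}\right)^{2}\right) = -24 + 8 \left(4 I + \frac{3364}{121}\right) = -24 + 8 \left(\frac{3364}{121} + 4 I\right) = -24 + \left(\frac{26912}{121} + 32 I\right) = \frac{24008}{121} + 32 I$)
$\frac{G{\left(0,-2 \right)}}{-13 - 7} \cdot 6 = \frac{\frac{24008}{121} + 32 \left(-2\right)}{-13 - 7} \cdot 6 = \frac{\frac{24008}{121} - 64}{-20} \cdot 6 = \frac{16264}{121} \left(- \frac{1}{20}\right) 6 = \left(- \frac{4066}{605}\right) 6 = - \frac{24396}{605}$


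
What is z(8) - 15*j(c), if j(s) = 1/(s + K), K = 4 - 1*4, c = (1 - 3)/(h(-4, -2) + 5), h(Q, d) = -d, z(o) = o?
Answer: 121/2 ≈ 60.500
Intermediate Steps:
c = -2/7 (c = (1 - 3)/(-1*(-2) + 5) = -2/(2 + 5) = -2/7 ≈ -0.28571)
K = 0 (K = 4 - 4 = 0)
j(s) = 1/s (j(s) = 1/(s + 0) = 1/s)
z(8) - 15*j(c) = 8 - 15/(-2/7) = 8 - 15*(-7/2) = 8 + 105/2 = 121/2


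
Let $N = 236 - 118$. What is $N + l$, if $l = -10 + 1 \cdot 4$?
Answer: $112$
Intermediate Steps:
$N = 118$
$l = -6$ ($l = -10 + 4 = -6$)
$N + l = 118 - 6 = 112$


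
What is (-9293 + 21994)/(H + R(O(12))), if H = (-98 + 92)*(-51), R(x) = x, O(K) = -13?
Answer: 12701/293 ≈ 43.348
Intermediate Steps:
H = 306 (H = -6*(-51) = 306)
(-9293 + 21994)/(H + R(O(12))) = (-9293 + 21994)/(306 - 13) = 12701/293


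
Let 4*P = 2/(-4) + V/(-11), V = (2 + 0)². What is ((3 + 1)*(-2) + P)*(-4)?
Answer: 723/22 ≈ 32.864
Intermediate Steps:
V = 4 (V = 2² = 4)
P = -19/88 (P = (2/(-4) + 4/(-11))/4 = (2*(-¼) + 4*(-1/11))/4 = (-½ - 4/11)/4 = (¼)*(-19/22) = -19/88 ≈ -0.21591)
((3 + 1)*(-2) + P)*(-4) = ((3 + 1)*(-2) - 19/88)*(-4) = (4*(-2) - 19/88)*(-4) = (-8 - 19/88)*(-4) = -723/88*(-4) = 723/22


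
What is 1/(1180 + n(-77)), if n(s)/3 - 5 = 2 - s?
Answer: 1/1432 ≈ 0.00069832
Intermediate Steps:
n(s) = 21 - 3*s (n(s) = 15 + 3*(2 - s) = 15 + (6 - 3*s) = 21 - 3*s)
1/(1180 + n(-77)) = 1/(1180 + (21 - 3*(-77))) = 1/(1180 + (21 + 231)) = 1/(1180 + 252) = 1/1432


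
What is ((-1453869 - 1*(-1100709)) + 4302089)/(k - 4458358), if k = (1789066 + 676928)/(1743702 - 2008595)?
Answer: -1046043649597/1180990291688 ≈ -0.88573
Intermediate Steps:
k = -2465994/264893 (k = 2465994/(-264893) = 2465994*(-1/264893) = -2465994/264893 ≈ -9.3094)
((-1453869 - 1*(-1100709)) + 4302089)/(k - 4458358) = ((-1453869 - 1*(-1100709)) + 4302089)/(-2465994/264893 - 4458358) = ((-1453869 + 1100709) + 4302089)/(-1180990291688/264893) = (-353160 + 4302089)*(-264893/1180990291688) = 3948929*(-264893/1180990291688) = -1046043649597/1180990291688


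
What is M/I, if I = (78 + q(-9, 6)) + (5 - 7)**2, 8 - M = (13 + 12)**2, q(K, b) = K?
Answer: -617/73 ≈ -8.4521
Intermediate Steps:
M = -617 (M = 8 - (13 + 12)**2 = 8 - 1*25**2 = 8 - 1*625 = 8 - 625 = -617)
I = 73 (I = (78 - 9) + (5 - 7)**2 = 69 + (-2)**2 = 69 + 4 = 73)
M/I = -617/73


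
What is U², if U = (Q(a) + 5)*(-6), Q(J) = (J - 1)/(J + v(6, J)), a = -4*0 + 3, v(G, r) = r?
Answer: 1024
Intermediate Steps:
a = 3 (a = 0 + 3 = 3)
Q(J) = (-1 + J)/(2*J) (Q(J) = (J - 1)/(J + J) = (-1 + J)/((2*J)) = (-1 + J)*(1/(2*J)) = (-1 + J)/(2*J))
U = -32 (U = ((½)*(-1 + 3)/3 + 5)*(-6) = ((½)*(⅓)*2 + 5)*(-6) = (⅓ + 5)*(-6) = (16/3)*(-6) = -32)
U² = (-32)² = 1024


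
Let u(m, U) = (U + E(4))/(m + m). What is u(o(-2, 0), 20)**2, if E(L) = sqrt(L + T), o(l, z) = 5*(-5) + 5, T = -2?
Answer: 201/800 + sqrt(2)/40 ≈ 0.28661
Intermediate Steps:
o(l, z) = -20 (o(l, z) = -25 + 5 = -20)
E(L) = sqrt(-2 + L) (E(L) = sqrt(L - 2) = sqrt(-2 + L))
u(m, U) = (U + sqrt(2))/(2*m) (u(m, U) = (U + sqrt(-2 + 4))/(m + m) = (U + sqrt(2))/((2*m)) = (U + sqrt(2))*(1/(2*m)) = (U + sqrt(2))/(2*m))
u(o(-2, 0), 20)**2 = ((1/2)*(20 + sqrt(2))/(-20))**2 = ((1/2)*(-1/20)*(20 + sqrt(2)))**2 = (-1/2 - sqrt(2)/40)**2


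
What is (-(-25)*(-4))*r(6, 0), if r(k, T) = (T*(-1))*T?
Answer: 0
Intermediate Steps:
r(k, T) = -T**2 (r(k, T) = (-T)*T = -T**2)
(-(-25)*(-4))*r(6, 0) = (-(-25)*(-4))*(-1*0**2) = (-5*20)*(-1*0) = -100*0 = 0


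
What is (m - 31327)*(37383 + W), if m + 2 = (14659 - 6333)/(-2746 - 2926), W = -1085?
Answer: -1612596853843/1418 ≈ -1.1372e+9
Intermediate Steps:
m = -9835/2836 (m = -2 + (14659 - 6333)/(-2746 - 2926) = -2 + 8326/(-5672) = -2 + 8326*(-1/5672) = -2 - 4163/2836 = -9835/2836 ≈ -3.4679)
(m - 31327)*(37383 + W) = (-9835/2836 - 31327)*(37383 - 1085) = -88853207/2836*36298 = -1612596853843/1418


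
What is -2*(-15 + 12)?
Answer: 6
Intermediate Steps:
-2*(-15 + 12) = -2*(-3) = 6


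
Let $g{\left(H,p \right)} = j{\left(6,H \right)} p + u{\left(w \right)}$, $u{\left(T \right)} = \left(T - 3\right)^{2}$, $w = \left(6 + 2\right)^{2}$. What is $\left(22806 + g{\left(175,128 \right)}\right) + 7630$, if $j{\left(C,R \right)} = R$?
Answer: $56557$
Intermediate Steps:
$w = 64$ ($w = 8^{2} = 64$)
$u{\left(T \right)} = \left(-3 + T\right)^{2}$
$g{\left(H,p \right)} = 3721 + H p$ ($g{\left(H,p \right)} = H p + \left(-3 + 64\right)^{2} = H p + 61^{2} = H p + 3721 = 3721 + H p$)
$\left(22806 + g{\left(175,128 \right)}\right) + 7630 = \left(22806 + \left(3721 + 175 \cdot 128\right)\right) + 7630 = \left(22806 + \left(3721 + 22400\right)\right) + 7630 = \left(22806 + 26121\right) + 7630 = 48927 + 7630 = 56557$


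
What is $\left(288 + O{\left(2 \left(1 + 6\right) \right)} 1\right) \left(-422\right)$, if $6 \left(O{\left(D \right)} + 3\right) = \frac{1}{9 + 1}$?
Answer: $- \frac{3608311}{30} \approx -1.2028 \cdot 10^{5}$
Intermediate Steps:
$O{\left(D \right)} = - \frac{179}{60}$ ($O{\left(D \right)} = -3 + \frac{1}{6 \left(9 + 1\right)} = -3 + \frac{1}{6 \cdot 10} = -3 + \frac{1}{6} \cdot \frac{1}{10} = -3 + \frac{1}{60} = - \frac{179}{60}$)
$\left(288 + O{\left(2 \left(1 + 6\right) \right)} 1\right) \left(-422\right) = \left(288 - \frac{179}{60}\right) \left(-422\right) = \frac{17101}{60} \left(-422\right) = - \frac{3608311}{30}$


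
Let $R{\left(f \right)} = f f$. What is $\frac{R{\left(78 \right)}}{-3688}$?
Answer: $- \frac{1521}{922} \approx -1.6497$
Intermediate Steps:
$R{\left(f \right)} = f^{2}$
$\frac{R{\left(78 \right)}}{-3688} = \frac{78^{2}}{-3688} = 6084 \left(- \frac{1}{3688}\right) = - \frac{1521}{922}$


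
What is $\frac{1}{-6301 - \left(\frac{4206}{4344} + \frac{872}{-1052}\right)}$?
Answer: $- \frac{190412}{1199812543} \approx -0.0001587$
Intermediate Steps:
$\frac{1}{-6301 - \left(\frac{4206}{4344} + \frac{872}{-1052}\right)} = \frac{1}{-6301 - \left(4206 \cdot \frac{1}{4344} + 872 \left(- \frac{1}{1052}\right)\right)} = \frac{1}{-6301 - \left(\frac{701}{724} - \frac{218}{263}\right)} = \frac{1}{-6301 - \frac{26531}{190412}} = \frac{1}{- \frac{1199812543}{190412}} = - \frac{190412}{1199812543}$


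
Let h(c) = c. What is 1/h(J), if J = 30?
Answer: 1/30 ≈ 0.033333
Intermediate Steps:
1/h(J) = 1/30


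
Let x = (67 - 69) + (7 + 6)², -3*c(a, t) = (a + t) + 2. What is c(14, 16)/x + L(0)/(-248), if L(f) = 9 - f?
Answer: -12445/124248 ≈ -0.10016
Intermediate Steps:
c(a, t) = -⅔ - a/3 - t/3 (c(a, t) = -((a + t) + 2)/3 = -(2 + a + t)/3 = -⅔ - a/3 - t/3)
x = 167 (x = -2 + 13² = -2 + 169 = 167)
c(14, 16)/x + L(0)/(-248) = (-⅔ - ⅓*14 - ⅓*16)/167 + (9 - 1*0)/(-248) = (-⅔ - 14/3 - 16/3)*(1/167) + (9 + 0)*(-1/248) = -32/3*1/167 + 9*(-1/248) = -32/501 - 9/248 = -12445/124248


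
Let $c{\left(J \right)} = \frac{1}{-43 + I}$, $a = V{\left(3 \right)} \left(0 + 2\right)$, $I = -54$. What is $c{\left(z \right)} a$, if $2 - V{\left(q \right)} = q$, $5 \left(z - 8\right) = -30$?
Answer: $\frac{2}{97} \approx 0.020619$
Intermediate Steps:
$z = 2$ ($z = 8 + \frac{1}{5} \left(-30\right) = 8 - 6 = 2$)
$V{\left(q \right)} = 2 - q$
$a = -2$ ($a = \left(2 - 3\right) \left(0 + 2\right) = \left(2 - 3\right) 2 = \left(-1\right) 2 = -2$)
$c{\left(J \right)} = - \frac{1}{97}$ ($c{\left(J \right)} = \frac{1}{-43 - 54} = \frac{1}{-97} = - \frac{1}{97}$)
$c{\left(z \right)} a = \left(- \frac{1}{97}\right) \left(-2\right) = \frac{2}{97}$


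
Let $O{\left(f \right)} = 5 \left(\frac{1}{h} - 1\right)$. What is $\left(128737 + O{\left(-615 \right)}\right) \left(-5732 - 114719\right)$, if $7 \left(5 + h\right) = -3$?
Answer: $- \frac{589219913231}{38} \approx -1.5506 \cdot 10^{10}$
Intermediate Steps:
$h = - \frac{38}{7}$ ($h = -5 + \frac{1}{7} \left(-3\right) = -5 - \frac{3}{7} = - \frac{38}{7} \approx -5.4286$)
$O{\left(f \right)} = - \frac{225}{38}$ ($O{\left(f \right)} = 5 \left(\frac{1}{- \frac{38}{7}} - 1\right) = 5 \left(- \frac{7}{38} - 1\right) = 5 \left(- \frac{45}{38}\right) = - \frac{225}{38}$)
$\left(128737 + O{\left(-615 \right)}\right) \left(-5732 - 114719\right) = \left(128737 - \frac{225}{38}\right) \left(-5732 - 114719\right) = \frac{4891781}{38} \left(-120451\right) = - \frac{589219913231}{38}$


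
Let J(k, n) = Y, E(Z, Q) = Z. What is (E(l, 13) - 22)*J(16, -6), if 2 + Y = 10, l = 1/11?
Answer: -1928/11 ≈ -175.27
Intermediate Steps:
l = 1/11 ≈ 0.090909
Y = 8 (Y = -2 + 10 = 8)
J(k, n) = 8
(E(l, 13) - 22)*J(16, -6) = (1/11 - 22)*8 = -241/11*8 = -1928/11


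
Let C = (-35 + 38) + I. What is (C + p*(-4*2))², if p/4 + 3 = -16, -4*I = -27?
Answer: 6105841/16 ≈ 3.8162e+5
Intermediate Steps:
I = 27/4 (I = -¼*(-27) = 27/4 ≈ 6.7500)
p = -76 (p = -12 + 4*(-16) = -12 - 64 = -76)
C = 39/4 (C = (-35 + 38) + 27/4 = 3 + 27/4 = 39/4 ≈ 9.7500)
(C + p*(-4*2))² = (39/4 - (-304)*2)² = (39/4 - 76*(-8))² = (39/4 + 608)² = (2471/4)² = 6105841/16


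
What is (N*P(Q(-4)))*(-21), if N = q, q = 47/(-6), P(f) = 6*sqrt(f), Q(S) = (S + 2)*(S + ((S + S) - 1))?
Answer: 987*sqrt(26) ≈ 5032.7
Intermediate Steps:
Q(S) = (-1 + 3*S)*(2 + S) (Q(S) = (2 + S)*(S + (2*S - 1)) = (2 + S)*(S + (-1 + 2*S)) = (2 + S)*(-1 + 3*S) = (-1 + 3*S)*(2 + S))
q = -47/6 (q = 47*(-1/6) = -47/6 ≈ -7.8333)
N = -47/6 ≈ -7.8333
(N*P(Q(-4)))*(-21) = -47*sqrt(-2 + 3*(-4)**2 + 5*(-4))*(-21) = -47*sqrt(-2 + 3*16 - 20)*(-21) = -47*sqrt(-2 + 48 - 20)*(-21) = -47*sqrt(26)*(-21) = 987*sqrt(26)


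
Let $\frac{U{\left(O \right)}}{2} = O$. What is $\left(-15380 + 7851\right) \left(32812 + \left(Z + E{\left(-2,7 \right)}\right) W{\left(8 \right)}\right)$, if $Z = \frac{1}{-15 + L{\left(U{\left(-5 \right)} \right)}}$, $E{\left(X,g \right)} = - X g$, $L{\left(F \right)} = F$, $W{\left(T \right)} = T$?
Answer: $- \frac{6197059668}{25} \approx -2.4788 \cdot 10^{8}$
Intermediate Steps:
$U{\left(O \right)} = 2 O$
$E{\left(X,g \right)} = - X g$
$Z = - \frac{1}{25}$ ($Z = \frac{1}{-15 + 2 \left(-5\right)} = \frac{1}{-15 - 10} = \frac{1}{-25} = - \frac{1}{25} \approx -0.04$)
$\left(-15380 + 7851\right) \left(32812 + \left(Z + E{\left(-2,7 \right)}\right) W{\left(8 \right)}\right) = \left(-15380 + 7851\right) \left(32812 + \left(- \frac{1}{25} - \left(-2\right) 7\right) 8\right) = - 7529 \left(32812 + \left(- \frac{1}{25} + 14\right) 8\right) = - 7529 \left(32812 + \frac{349}{25} \cdot 8\right) = - 7529 \left(32812 + \frac{2792}{25}\right) = \left(-7529\right) \frac{823092}{25} = - \frac{6197059668}{25}$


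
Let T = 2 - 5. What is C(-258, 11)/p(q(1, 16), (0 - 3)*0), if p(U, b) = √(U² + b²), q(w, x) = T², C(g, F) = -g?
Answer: 86/3 ≈ 28.667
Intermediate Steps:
T = -3
q(w, x) = 9 (q(w, x) = (-3)² = 9)
C(-258, 11)/p(q(1, 16), (0 - 3)*0) = (-1*(-258))/(√(9² + ((0 - 3)*0)²)) = 258/(√(81 + (-3*0)²)) = 258/(√(81 + 0²)) = 258/(√(81 + 0)) = 258/(√81) = 258/9 = 258*(⅑) = 86/3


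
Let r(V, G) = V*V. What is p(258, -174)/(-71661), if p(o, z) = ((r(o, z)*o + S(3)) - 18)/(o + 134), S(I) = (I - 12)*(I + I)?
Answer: -715560/1170463 ≈ -0.61135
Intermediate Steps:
r(V, G) = V**2
S(I) = 2*I*(-12 + I) (S(I) = (-12 + I)*(2*I) = 2*I*(-12 + I))
p(o, z) = (-72 + o**3)/(134 + o) (p(o, z) = ((o**2*o + 2*3*(-12 + 3)) - 18)/(o + 134) = ((o**3 + 2*3*(-9)) - 18)/(134 + o) = ((o**3 - 54) - 18)/(134 + o) = ((-54 + o**3) - 18)/(134 + o) = (-72 + o**3)/(134 + o))
p(258, -174)/(-71661) = ((-72 + 258**3)/(134 + 258))/(-71661) = ((-72 + 17173512)/392)*(-1/71661) = ((1/392)*17173440)*(-1/71661) = (2146680/49)*(-1/71661) = -715560/1170463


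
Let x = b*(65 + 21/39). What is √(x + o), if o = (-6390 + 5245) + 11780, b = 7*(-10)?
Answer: 3*√113555/13 ≈ 77.764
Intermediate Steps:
b = -70
x = -59640/13 (x = -70*(65 + 21/39) = -70*(65 + 21*(1/39)) = -70*(65 + 7/13) = -70*852/13 = -59640/13 ≈ -4587.7)
o = 10635 (o = -1145 + 11780 = 10635)
√(x + o) = √(-59640/13 + 10635) = √(78615/13) = 3*√113555/13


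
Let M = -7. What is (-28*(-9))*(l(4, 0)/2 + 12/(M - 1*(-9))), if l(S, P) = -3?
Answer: 1134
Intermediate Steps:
(-28*(-9))*(l(4, 0)/2 + 12/(M - 1*(-9))) = (-28*(-9))*(-3/2 + 12/(-7 - 1*(-9))) = 252*(-3*½ + 12/(-7 + 9)) = 252*(-3/2 + 12/2) = 252*(-3/2 + 12*(½)) = 252*(-3/2 + 6) = 252*(9/2) = 1134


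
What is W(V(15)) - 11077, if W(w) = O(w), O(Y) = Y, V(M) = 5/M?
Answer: -33230/3 ≈ -11077.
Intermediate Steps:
W(w) = w
W(V(15)) - 11077 = 5/15 - 11077 = 5*(1/15) - 11077 = ⅓ - 11077 = -33230/3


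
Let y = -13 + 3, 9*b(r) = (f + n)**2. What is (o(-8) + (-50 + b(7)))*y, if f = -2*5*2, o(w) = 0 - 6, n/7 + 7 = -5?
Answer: -103120/9 ≈ -11458.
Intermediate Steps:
n = -84 (n = -49 + 7*(-5) = -49 - 35 = -84)
o(w) = -6
f = -20 (f = -10*2 = -20)
b(r) = 10816/9 (b(r) = (-20 - 84)**2/9 = (1/9)*(-104)**2 = (1/9)*10816 = 10816/9)
y = -10
(o(-8) + (-50 + b(7)))*y = (-6 + (-50 + 10816/9))*(-10) = (-6 + 10366/9)*(-10) = (10312/9)*(-10) = -103120/9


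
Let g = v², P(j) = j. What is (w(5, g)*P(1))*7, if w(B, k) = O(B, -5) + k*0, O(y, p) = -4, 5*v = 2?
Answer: -28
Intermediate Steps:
v = ⅖ (v = (⅕)*2 = ⅖ ≈ 0.40000)
g = 4/25 (g = (⅖)² = 4/25 ≈ 0.16000)
w(B, k) = -4 (w(B, k) = -4 + k*0 = -4 + 0 = -4)
(w(5, g)*P(1))*7 = -4*1*7 = -4*7 = -28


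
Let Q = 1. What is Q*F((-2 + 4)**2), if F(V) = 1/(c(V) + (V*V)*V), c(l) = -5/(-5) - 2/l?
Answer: 2/129 ≈ 0.015504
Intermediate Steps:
c(l) = 1 - 2/l (c(l) = -5*(-1/5) - 2/l = 1 - 2/l)
F(V) = 1/(V**3 + (-2 + V)/V) (F(V) = 1/((-2 + V)/V + (V*V)*V) = 1/((-2 + V)/V + V**2*V) = 1/((-2 + V)/V + V**3) = 1/(V**3 + (-2 + V)/V))
Q*F((-2 + 4)**2) = 1*((-2 + 4)**2/(-2 + (-2 + 4)**2 + ((-2 + 4)**2)**4)) = 1*(2**2/(-2 + 2**2 + (2**2)**4)) = 1*(4/(-2 + 4 + 4**4)) = 1*(4/(-2 + 4 + 256)) = 1*(4/258) = 1*(4*(1/258)) = 1*(2/129) = 2/129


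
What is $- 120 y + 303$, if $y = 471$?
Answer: $-56217$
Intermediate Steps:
$- 120 y + 303 = \left(-120\right) 471 + 303 = -56520 + 303 = -56217$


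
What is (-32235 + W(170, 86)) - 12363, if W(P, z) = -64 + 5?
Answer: -44657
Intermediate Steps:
W(P, z) = -59
(-32235 + W(170, 86)) - 12363 = (-32235 - 59) - 12363 = -32294 - 12363 = -44657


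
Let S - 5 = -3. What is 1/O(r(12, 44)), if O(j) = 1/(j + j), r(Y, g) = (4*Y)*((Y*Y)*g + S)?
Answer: 608448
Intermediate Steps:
S = 2 (S = 5 - 3 = 2)
r(Y, g) = 4*Y*(2 + g*Y**2) (r(Y, g) = (4*Y)*((Y*Y)*g + 2) = (4*Y)*(Y**2*g + 2) = (4*Y)*(g*Y**2 + 2) = (4*Y)*(2 + g*Y**2) = 4*Y*(2 + g*Y**2))
O(j) = 1/(2*j)
1/O(r(12, 44)) = 1/(1/(2*((4*12*(2 + 44*12**2))))) = 1/(1/(2*((4*12*(2 + 44*144))))) = 1/(1/(2*((4*12*(2 + 6336))))) = 1/(1/(2*((4*12*6338)))) = 1/((1/2)/304224) = 1/((1/2)*(1/304224)) = 1/(1/608448) = 608448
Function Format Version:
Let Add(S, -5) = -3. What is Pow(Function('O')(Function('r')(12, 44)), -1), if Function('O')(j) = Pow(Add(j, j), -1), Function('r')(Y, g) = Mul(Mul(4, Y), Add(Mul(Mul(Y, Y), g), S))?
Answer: 608448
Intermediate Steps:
S = 2 (S = Add(5, -3) = 2)
Function('r')(Y, g) = Mul(4, Y, Add(2, Mul(g, Pow(Y, 2)))) (Function('r')(Y, g) = Mul(Mul(4, Y), Add(Mul(Mul(Y, Y), g), 2)) = Mul(Mul(4, Y), Add(Mul(Pow(Y, 2), g), 2)) = Mul(Mul(4, Y), Add(Mul(g, Pow(Y, 2)), 2)) = Mul(Mul(4, Y), Add(2, Mul(g, Pow(Y, 2)))) = Mul(4, Y, Add(2, Mul(g, Pow(Y, 2)))))
Function('O')(j) = Mul(Rational(1, 2), Pow(j, -1)) (Function('O')(j) = Pow(Mul(2, j), -1) = Mul(Rational(1, 2), Pow(j, -1)))
Pow(Function('O')(Function('r')(12, 44)), -1) = Pow(Mul(Rational(1, 2), Pow(Mul(4, 12, Add(2, Mul(44, Pow(12, 2)))), -1)), -1) = Pow(Mul(Rational(1, 2), Pow(Mul(4, 12, Add(2, Mul(44, 144))), -1)), -1) = Pow(Mul(Rational(1, 2), Pow(Mul(4, 12, Add(2, 6336)), -1)), -1) = Pow(Mul(Rational(1, 2), Pow(Mul(4, 12, 6338), -1)), -1) = Pow(Mul(Rational(1, 2), Pow(304224, -1)), -1) = Pow(Mul(Rational(1, 2), Rational(1, 304224)), -1) = Pow(Rational(1, 608448), -1) = 608448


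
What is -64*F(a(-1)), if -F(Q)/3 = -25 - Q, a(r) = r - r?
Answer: -4800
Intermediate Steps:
a(r) = 0
F(Q) = 75 + 3*Q (F(Q) = -3*(-25 - Q) = 75 + 3*Q)
-64*F(a(-1)) = -64*(75 + 3*0) = -64*(75 + 0) = -64*75 = -4800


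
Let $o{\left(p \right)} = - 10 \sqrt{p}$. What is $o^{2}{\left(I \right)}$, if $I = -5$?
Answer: $-500$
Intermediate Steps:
$o^{2}{\left(I \right)} = \left(- 10 \sqrt{-5}\right)^{2} = \left(- 10 i \sqrt{5}\right)^{2} = -500$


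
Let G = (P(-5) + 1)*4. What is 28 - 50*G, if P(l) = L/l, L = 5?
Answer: 28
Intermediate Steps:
P(l) = 5/l
G = 0 (G = (5/(-5) + 1)*4 = (5*(-⅕) + 1)*4 = (-1 + 1)*4 = 0*4 = 0)
28 - 50*G = 28 - 50*0 = 28 + 0 = 28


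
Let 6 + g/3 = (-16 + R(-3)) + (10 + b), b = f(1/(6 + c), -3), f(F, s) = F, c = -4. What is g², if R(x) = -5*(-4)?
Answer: 2601/4 ≈ 650.25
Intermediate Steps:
R(x) = 20
b = ½ (b = 1/(6 - 4) = 1/2 = ½ ≈ 0.50000)
g = 51/2 (g = -18 + 3*((-16 + 20) + (10 + ½)) = -18 + 3*(4 + 21/2) = -18 + 3*(29/2) = -18 + 87/2 = 51/2 ≈ 25.500)
g² = (51/2)² = 2601/4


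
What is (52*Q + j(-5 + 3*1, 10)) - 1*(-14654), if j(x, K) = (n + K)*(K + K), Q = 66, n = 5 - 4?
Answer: 18306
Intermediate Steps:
n = 1
j(x, K) = 2*K*(1 + K) (j(x, K) = (1 + K)*(K + K) = (1 + K)*(2*K) = 2*K*(1 + K))
(52*Q + j(-5 + 3*1, 10)) - 1*(-14654) = (52*66 + 2*10*(1 + 10)) - 1*(-14654) = (3432 + 2*10*11) + 14654 = (3432 + 220) + 14654 = 3652 + 14654 = 18306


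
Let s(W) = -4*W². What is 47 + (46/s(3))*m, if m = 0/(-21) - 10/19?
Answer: 8152/171 ≈ 47.672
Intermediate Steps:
m = -10/19 (m = 0*(-1/21) - 10*1/19 = 0 - 10/19 = -10/19 ≈ -0.52632)
47 + (46/s(3))*m = 47 + (46/((-4*3²)))*(-10/19) = 47 + (46/((-4*9)))*(-10/19) = 47 + (46/(-36))*(-10/19) = 47 + (46*(-1/36))*(-10/19) = 47 - 23/18*(-10/19) = 47 + 115/171 = 8152/171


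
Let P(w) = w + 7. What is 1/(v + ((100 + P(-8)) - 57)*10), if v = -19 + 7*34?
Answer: 1/639 ≈ 0.0015649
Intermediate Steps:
P(w) = 7 + w
v = 219 (v = -19 + 238 = 219)
1/(v + ((100 + P(-8)) - 57)*10) = 1/(219 + ((100 + (7 - 8)) - 57)*10) = 1/(219 + ((100 - 1) - 57)*10) = 1/(219 + (99 - 57)*10) = 1/(219 + 42*10) = 1/(219 + 420) = 1/639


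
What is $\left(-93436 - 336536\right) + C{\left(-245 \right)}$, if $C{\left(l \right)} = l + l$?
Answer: $-430462$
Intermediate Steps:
$C{\left(l \right)} = 2 l$
$\left(-93436 - 336536\right) + C{\left(-245 \right)} = \left(-93436 - 336536\right) + 2 \left(-245\right) = -429972 - 490 = -430462$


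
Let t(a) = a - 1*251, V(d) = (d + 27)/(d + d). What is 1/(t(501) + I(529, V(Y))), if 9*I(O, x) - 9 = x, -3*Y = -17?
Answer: 153/38452 ≈ 0.0039790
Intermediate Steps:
Y = 17/3 (Y = -⅓*(-17) = 17/3 ≈ 5.6667)
V(d) = (27 + d)/(2*d) (V(d) = (27 + d)/((2*d)) = (27 + d)*(1/(2*d)) = (27 + d)/(2*d))
t(a) = -251 + a (t(a) = a - 251 = -251 + a)
I(O, x) = 1 + x/9
1/(t(501) + I(529, V(Y))) = 1/((-251 + 501) + (1 + ((27 + 17/3)/(2*(17/3)))/9)) = 1/(250 + (1 + ((½)*(3/17)*(98/3))/9)) = 1/(250 + (1 + (⅑)*(49/17))) = 1/(250 + (1 + 49/153)) = 1/(250 + 202/153) = 1/(38452/153) = 153/38452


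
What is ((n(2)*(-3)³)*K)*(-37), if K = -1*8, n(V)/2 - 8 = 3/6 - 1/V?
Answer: -127872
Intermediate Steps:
n(V) = 17 - 2/V (n(V) = 16 + 2*(3/6 - 1/V) = 16 + 2*(3*(⅙) - 1/V) = 16 + 2*(½ - 1/V) = 16 + (1 - 2/V) = 17 - 2/V)
K = -8
((n(2)*(-3)³)*K)*(-37) = (((17 - 2/2)*(-3)³)*(-8))*(-37) = (((17 - 2*½)*(-27))*(-8))*(-37) = (((17 - 1)*(-27))*(-8))*(-37) = ((16*(-27))*(-8))*(-37) = -432*(-8)*(-37) = 3456*(-37) = -127872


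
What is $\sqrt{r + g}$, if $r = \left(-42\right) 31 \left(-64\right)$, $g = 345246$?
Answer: $\sqrt{428574} \approx 654.66$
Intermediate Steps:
$r = 83328$ ($r = \left(-1302\right) \left(-64\right) = 83328$)
$\sqrt{r + g} = \sqrt{83328 + 345246} = \sqrt{428574}$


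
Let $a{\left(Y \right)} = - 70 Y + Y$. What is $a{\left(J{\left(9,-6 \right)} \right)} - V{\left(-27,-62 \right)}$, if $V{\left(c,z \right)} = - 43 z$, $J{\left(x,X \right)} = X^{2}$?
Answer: $-5150$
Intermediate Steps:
$a{\left(Y \right)} = - 69 Y$
$a{\left(J{\left(9,-6 \right)} \right)} - V{\left(-27,-62 \right)} = - 69 \left(-6\right)^{2} - \left(-43\right) \left(-62\right) = \left(-69\right) 36 - 2666 = -2484 - 2666 = -5150$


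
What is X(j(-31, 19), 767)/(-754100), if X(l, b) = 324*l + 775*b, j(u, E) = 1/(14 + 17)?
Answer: -18427499/23377100 ≈ -0.78827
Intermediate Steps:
j(u, E) = 1/31
X(j(-31, 19), 767)/(-754100) = (324*(1/31) + 775*767)/(-754100) = (324/31 + 594425)*(-1/754100) = (18427499/31)*(-1/754100) = -18427499/23377100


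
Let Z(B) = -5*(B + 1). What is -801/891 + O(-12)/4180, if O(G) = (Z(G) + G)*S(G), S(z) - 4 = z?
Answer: -839/855 ≈ -0.98129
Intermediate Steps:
S(z) = 4 + z
Z(B) = -5 - 5*B (Z(B) = -5*(1 + B) = -5 - 5*B)
O(G) = (-5 - 4*G)*(4 + G) (O(G) = ((-5 - 5*G) + G)*(4 + G) = (-5 - 4*G)*(4 + G))
-801/891 + O(-12)/4180 = -801/891 - (4 - 12)*(5 + 4*(-12))/4180 = -801*1/891 - 1*(-8)*(5 - 48)*(1/4180) = -89/99 - 1*(-8)*(-43)*(1/4180) = -89/99 - 344*1/4180 = -89/99 - 86/1045 = -839/855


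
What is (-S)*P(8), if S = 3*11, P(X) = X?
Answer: -264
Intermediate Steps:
S = 33
(-S)*P(8) = -1*33*8 = -33*8 = -264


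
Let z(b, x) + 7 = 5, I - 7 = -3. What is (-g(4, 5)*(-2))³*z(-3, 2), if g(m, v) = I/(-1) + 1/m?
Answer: 3375/4 ≈ 843.75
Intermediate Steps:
I = 4 (I = 7 - 3 = 4)
z(b, x) = -2 (z(b, x) = -7 + 5 = -2)
g(m, v) = -4 + 1/m (g(m, v) = 4/(-1) + 1/m = 4*(-1) + 1/m = -4 + 1/m)
(-g(4, 5)*(-2))³*z(-3, 2) = (-(-4 + 1/4)*(-2))³*(-2) = (-(-4 + ¼)*(-2))³*(-2) = (-1*(-15/4)*(-2))³*(-2) = ((15/4)*(-2))³*(-2) = (-15/2)³*(-2) = -3375/8*(-2) = 3375/4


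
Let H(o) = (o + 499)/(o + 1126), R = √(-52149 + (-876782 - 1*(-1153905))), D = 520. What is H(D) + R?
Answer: 1019/1646 + √224974 ≈ 474.93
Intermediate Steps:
R = √224974 (R = √(-52149 + (-876782 + 1153905)) = √(-52149 + 277123) = √224974 ≈ 474.31)
H(o) = (499 + o)/(1126 + o)
H(D) + R = (499 + 520)/(1126 + 520) + √224974 = 1019/1646 + √224974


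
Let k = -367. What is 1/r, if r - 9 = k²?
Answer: 1/134698 ≈ 7.4240e-6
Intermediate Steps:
r = 134698 (r = 9 + (-367)² = 9 + 134689 = 134698)
1/r = 1/134698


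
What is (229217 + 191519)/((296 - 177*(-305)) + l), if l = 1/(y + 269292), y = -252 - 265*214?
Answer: 89334874880/11525484731 ≈ 7.7511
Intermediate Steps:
y = -56962 (y = -252 - 56710 = -56962)
l = 1/212330 (l = 1/(-56962 + 269292) = 1/212330 ≈ 4.7096e-6)
(229217 + 191519)/((296 - 177*(-305)) + l) = (229217 + 191519)/((296 - 177*(-305)) + 1/212330) = 420736/((296 + 53985) + 1/212330) = 420736/(54281 + 1/212330) = 420736/(11525484731/212330) = 420736*(212330/11525484731) = 89334874880/11525484731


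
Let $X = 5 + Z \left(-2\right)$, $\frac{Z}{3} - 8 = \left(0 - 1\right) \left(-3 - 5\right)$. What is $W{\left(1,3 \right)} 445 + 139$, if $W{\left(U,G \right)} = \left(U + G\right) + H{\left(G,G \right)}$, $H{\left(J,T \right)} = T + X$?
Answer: $-37241$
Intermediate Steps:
$Z = 48$ ($Z = 24 + 3 \left(0 - 1\right) \left(-3 - 5\right) = 24 + 3 \left(\left(-1\right) \left(-8\right)\right) = 24 + 3 \cdot 8 = 24 + 24 = 48$)
$X = -91$ ($X = 5 + 48 \left(-2\right) = 5 - 96 = -91$)
$H{\left(J,T \right)} = -91 + T$ ($H{\left(J,T \right)} = T - 91 = -91 + T$)
$W{\left(U,G \right)} = -91 + U + 2 G$ ($W{\left(U,G \right)} = \left(U + G\right) + \left(-91 + G\right) = \left(G + U\right) + \left(-91 + G\right) = -91 + U + 2 G$)
$W{\left(1,3 \right)} 445 + 139 = \left(-91 + 1 + 2 \cdot 3\right) 445 + 139 = \left(-91 + 1 + 6\right) 445 + 139 = \left(-84\right) 445 + 139 = -37380 + 139 = -37241$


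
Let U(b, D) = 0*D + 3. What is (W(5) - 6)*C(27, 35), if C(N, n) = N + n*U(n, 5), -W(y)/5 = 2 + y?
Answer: -5412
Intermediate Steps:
U(b, D) = 3 (U(b, D) = 0 + 3 = 3)
W(y) = -10 - 5*y (W(y) = -5*(2 + y) = -10 - 5*y)
C(N, n) = N + 3*n (C(N, n) = N + n*3 = N + 3*n)
(W(5) - 6)*C(27, 35) = ((-10 - 5*5) - 6)*(27 + 3*35) = ((-10 - 25) - 6)*(27 + 105) = (-35 - 6)*132 = -41*132 = -5412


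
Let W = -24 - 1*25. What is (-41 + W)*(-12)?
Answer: 1080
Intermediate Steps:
W = -49 (W = -24 - 25 = -49)
(-41 + W)*(-12) = (-41 - 49)*(-12) = -90*(-12) = 1080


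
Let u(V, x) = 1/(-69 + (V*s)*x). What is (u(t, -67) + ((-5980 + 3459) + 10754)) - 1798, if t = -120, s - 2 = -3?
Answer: 52181414/8109 ≈ 6435.0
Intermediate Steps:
s = -1 (s = 2 - 3 = -1)
u(V, x) = 1/(-69 - V*x) (u(V, x) = 1/(-69 + (V*(-1))*x) = 1/(-69 + (-V)*x) = 1/(-69 - V*x))
(u(t, -67) + ((-5980 + 3459) + 10754)) - 1798 = (1/(-69 - 1*(-120)*(-67)) + ((-5980 + 3459) + 10754)) - 1798 = (1/(-69 - 8040) + (-2521 + 10754)) - 1798 = (1/(-8109) + 8233) - 1798 = (-1/8109 + 8233) - 1798 = 66761396/8109 - 1798 = 52181414/8109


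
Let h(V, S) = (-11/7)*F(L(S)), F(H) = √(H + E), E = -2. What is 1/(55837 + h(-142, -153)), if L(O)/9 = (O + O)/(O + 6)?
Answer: 134064637/7485767036949 + 1078*√205/7485767036949 ≈ 1.7911e-5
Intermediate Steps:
L(O) = 18*O/(6 + O) (L(O) = 9*((O + O)/(O + 6)) = 9*((2*O)/(6 + O)) = 9*(2*O/(6 + O)) = 18*O/(6 + O))
F(H) = √(-2 + H) (F(H) = √(H - 2) = √(-2 + H))
h(V, S) = -11*√(-2 + 18*S/(6 + S))/7 (h(V, S) = (-11/7)*√(-2 + 18*S/(6 + S)) = (-11*⅐)*√(-2 + 18*S/(6 + S)) = -11*√(-2 + 18*S/(6 + S))/7)
1/(55837 + h(-142, -153)) = 1/(55837 - 22*√615*√(-1/(6 - 153))/7) = 1/(55837 - 22*√615*√(-1/(-147))/7) = 1/(55837 - 22*√205/7/7) = 1/(55837 - 22*√205/49)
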